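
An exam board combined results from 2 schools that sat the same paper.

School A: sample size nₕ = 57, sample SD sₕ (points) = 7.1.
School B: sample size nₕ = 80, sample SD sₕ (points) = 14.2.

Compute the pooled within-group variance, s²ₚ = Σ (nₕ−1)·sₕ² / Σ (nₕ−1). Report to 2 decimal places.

138.91

Degrees of freedom: 56 + 79 = 135.
Σ(nₕ−1)sₕ² = 56·50.41 + 79·201.64 = 18752.52.
s²ₚ = 18752.52 / 135 = 138.9076... → 138.91.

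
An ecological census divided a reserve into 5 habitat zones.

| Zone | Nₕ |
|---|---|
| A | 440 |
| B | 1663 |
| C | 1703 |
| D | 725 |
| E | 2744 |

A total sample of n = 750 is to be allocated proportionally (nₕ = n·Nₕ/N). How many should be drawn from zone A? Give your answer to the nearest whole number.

45

Share of zone A = 440/7275 = 0.06048.
Allocate 750 × 0.06048 = 45.361... → 45.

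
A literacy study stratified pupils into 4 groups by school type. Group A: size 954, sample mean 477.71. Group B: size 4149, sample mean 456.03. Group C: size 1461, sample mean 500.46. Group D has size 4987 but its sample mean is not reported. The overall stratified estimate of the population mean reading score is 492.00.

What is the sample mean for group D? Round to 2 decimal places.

522.18

N = 954 + 4149 + 1461 + 4987 = 11551.
Overall total = μ·N = 492.00·11551 = 5683092.
Subtract the known strata: 954·477.71 + 4149·456.03 + 1461·500.46 = 3078975.87.
Remaining total for group D: 5683092 − 3078975.87 = 2604116.13.
Divide by its size: 2604116.13 / 4987 = 522.1809... → 522.18.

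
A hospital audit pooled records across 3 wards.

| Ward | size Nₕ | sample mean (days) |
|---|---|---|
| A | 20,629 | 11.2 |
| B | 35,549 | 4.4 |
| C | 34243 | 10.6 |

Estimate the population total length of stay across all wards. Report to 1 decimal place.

Population total = Σ Nₕ·x̄ₕ (each stratum's size times its mean).
20629·11.2 + 35549·4.4 + 34243·10.6 = 231044.8 + 156415.6 + 362975.8 = 750436.2.

750436.2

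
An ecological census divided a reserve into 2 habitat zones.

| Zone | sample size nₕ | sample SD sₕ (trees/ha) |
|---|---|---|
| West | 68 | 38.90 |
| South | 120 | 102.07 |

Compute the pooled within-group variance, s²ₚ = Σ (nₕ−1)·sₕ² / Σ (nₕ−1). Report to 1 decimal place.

West: (68−1)·38.90² = 67·1513.21 = 101385.07
South: (120−1)·102.07² = 119·10418.2849 = 1239775.9031
Numerator = 1341160.9731; denominator = Σ(nₕ−1) = 186.
s²ₚ = 1341160.9731/186 = 7210.543... → 7210.5.

7210.5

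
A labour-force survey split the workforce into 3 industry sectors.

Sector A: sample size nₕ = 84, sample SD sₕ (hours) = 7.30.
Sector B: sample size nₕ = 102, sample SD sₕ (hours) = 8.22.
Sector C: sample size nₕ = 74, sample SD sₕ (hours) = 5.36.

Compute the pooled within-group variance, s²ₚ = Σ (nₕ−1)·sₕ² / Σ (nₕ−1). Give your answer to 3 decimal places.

A: (84−1)·7.30² = 83·53.29 = 4423.07
B: (102−1)·8.22² = 101·67.5684 = 6824.4084
C: (74−1)·5.36² = 73·28.7296 = 2097.2608
Numerator = 13344.7392; denominator = Σ(nₕ−1) = 257.
s²ₚ = 13344.7392/257 = 51.92506... → 51.925.

51.925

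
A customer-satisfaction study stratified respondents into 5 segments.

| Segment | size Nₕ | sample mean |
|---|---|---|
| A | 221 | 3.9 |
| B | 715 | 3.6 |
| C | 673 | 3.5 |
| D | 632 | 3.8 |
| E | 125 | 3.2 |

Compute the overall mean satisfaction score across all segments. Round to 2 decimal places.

N = 2366; weights Wₕ = Nₕ/N = (0.0934, 0.3022, 0.2844, 0.2671, 0.0528).
x̄_st = Σ Wₕ·x̄ₕ = 0.0934·3.9 + 0.3022·3.6 + 0.2844·3.5 + 0.2671·3.8 + 0.0528·3.2 ≈ 3.6319...
→ 3.63.

3.63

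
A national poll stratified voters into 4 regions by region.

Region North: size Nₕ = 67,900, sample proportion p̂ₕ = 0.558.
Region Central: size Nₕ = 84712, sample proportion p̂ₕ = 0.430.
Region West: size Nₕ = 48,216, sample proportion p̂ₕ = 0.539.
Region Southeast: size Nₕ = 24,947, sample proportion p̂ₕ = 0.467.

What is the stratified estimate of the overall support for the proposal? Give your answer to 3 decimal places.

0.496

N = 67900 + 84712 + 48216 + 24947 = 225775.
Overall proportion = Σ (Nₕ/N)·p̂ₕ.
Σ Nₕp̂ₕ = 37888.2 + 36426.16 + 25988.424 + 11650.249 = 111953.033.
111953.033 / 225775 = 0.49586... → 0.496.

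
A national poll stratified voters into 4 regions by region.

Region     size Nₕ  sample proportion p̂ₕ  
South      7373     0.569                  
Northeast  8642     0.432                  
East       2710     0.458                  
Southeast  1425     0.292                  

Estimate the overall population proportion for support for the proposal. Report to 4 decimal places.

0.4757

N = 7373 + 8642 + 2710 + 1425 = 20150.
Overall proportion = Σ (Nₕ/N)·p̂ₕ.
Σ Nₕp̂ₕ = 4195.237 + 3733.344 + 1241.18 + 416.1 = 9585.861.
9585.861 / 20150 = 0.475725... → 0.4757.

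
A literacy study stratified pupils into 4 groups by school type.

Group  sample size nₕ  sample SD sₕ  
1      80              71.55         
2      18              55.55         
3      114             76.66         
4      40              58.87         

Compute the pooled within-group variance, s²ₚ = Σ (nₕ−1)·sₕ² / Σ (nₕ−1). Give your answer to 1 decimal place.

1: (80−1)·71.55² = 79·5119.4025 = 404432.7975
2: (18−1)·55.55² = 17·3085.8025 = 52458.6425
3: (114−1)·76.66² = 113·5876.7556 = 664073.3828
4: (40−1)·58.87² = 39·3465.6769 = 135161.3991
Numerator = 1256126.2219; denominator = Σ(nₕ−1) = 248.
s²ₚ = 1256126.2219/248 = 5065.025... → 5065.0.

5065.0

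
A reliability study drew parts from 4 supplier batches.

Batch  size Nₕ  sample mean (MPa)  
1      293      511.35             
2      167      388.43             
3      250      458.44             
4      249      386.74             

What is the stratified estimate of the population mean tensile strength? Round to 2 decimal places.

N = 959; weights Wₕ = Nₕ/N = (0.3055, 0.1741, 0.2607, 0.2596).
x̄_st = Σ Wₕ·x̄ₕ = 0.3055·511.35 + 0.1741·388.43 + 0.2607·458.44 + 0.2596·386.74 ≈ 443.7973...
→ 443.80.

443.80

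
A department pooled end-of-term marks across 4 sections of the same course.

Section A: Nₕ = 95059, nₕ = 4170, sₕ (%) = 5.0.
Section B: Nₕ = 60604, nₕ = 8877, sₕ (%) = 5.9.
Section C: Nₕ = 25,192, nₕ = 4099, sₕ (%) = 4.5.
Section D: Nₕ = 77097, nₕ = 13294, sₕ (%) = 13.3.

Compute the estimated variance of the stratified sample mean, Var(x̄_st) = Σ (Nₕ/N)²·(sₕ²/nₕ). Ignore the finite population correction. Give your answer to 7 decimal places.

N = 257952. Term for each stratum: Wₕ²sₕ²/nₕ.
Var(x̄_st) = 0.0008141654 + 0.0002164525 + 0.0000471188 + 0.0011886247 = 0.0022663615 → 0.0022664.

0.0022664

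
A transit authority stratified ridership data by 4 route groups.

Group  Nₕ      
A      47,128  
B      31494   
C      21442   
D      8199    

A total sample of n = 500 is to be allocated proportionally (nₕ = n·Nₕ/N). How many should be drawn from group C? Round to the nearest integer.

Share of group C = 21442/108263 = 0.19805.
Allocate 500 × 0.19805 = 99.027... → 99.

99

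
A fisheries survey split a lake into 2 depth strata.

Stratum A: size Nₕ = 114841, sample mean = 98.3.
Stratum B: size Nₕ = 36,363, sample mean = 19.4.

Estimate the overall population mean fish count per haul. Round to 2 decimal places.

79.33

x̄_st = (Σ Nₕx̄ₕ) / (Σ Nₕ) = (114841·98.3 + 36363·19.4) / 151204
= 11994312.5 / 151204 = 79.3254... → 79.33.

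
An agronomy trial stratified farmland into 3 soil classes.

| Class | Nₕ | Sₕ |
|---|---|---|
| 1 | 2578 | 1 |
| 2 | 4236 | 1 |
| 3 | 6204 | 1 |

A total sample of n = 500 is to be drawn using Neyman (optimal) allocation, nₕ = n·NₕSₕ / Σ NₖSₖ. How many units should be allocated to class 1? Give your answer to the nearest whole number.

99

Σ NₕSₕ = 2578·1 + 4236·1 + 6204·1 = 13018.
Share for 1: 2578/13018 = 0.19803.
n_1 = 500 × 0.19803 = 99.017... → 99.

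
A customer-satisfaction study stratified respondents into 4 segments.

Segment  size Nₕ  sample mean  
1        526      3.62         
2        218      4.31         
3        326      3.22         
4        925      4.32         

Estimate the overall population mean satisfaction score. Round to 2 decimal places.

3.95

x̄_st = (Σ Nₕx̄ₕ) / (Σ Nₕ) = (526·3.62 + 218·4.31 + 326·3.22 + 925·4.32) / 1995
= 7889.42 / 1995 = 3.9546... → 3.95.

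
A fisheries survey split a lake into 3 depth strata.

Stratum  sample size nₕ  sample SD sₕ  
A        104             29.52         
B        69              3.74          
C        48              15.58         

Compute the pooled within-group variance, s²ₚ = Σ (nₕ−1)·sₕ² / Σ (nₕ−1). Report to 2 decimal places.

A: (104−1)·29.52² = 103·871.4304 = 89757.3312
B: (69−1)·3.74² = 68·13.9876 = 951.1568
C: (48−1)·15.58² = 47·242.7364 = 11408.6108
Numerator = 102117.0988; denominator = Σ(nₕ−1) = 218.
s²ₚ = 102117.0988/218 = 468.4271... → 468.43.

468.43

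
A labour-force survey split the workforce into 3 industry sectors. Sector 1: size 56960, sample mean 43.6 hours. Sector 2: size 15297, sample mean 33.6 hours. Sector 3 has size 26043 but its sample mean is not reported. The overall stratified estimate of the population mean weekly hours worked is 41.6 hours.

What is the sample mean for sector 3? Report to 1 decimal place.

41.9

N = 56960 + 15297 + 26043 = 98300.
Overall total = μ·N = 41.6·98300 = 4089280.
Subtract the known strata: 56960·43.6 + 15297·33.6 = 2997435.2.
Remaining total for sector 3: 4089280 − 2997435.2 = 1091844.8.
Divide by its size: 1091844.8 / 26043 = 41.925... → 41.9.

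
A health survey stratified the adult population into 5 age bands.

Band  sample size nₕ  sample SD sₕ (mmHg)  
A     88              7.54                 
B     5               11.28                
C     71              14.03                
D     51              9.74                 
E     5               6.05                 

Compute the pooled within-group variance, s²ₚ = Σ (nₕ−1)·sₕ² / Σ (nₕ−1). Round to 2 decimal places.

Degrees of freedom: 87 + 4 + 70 + 50 + 4 = 215.
Σ(nₕ−1)sₕ² = 87·56.8516 + 4·127.2384 + 70·196.8409 + 50·94.8676 + 4·36.6025 = 24123.6958.
s²ₚ = 24123.6958 / 215 = 112.2032... → 112.20.

112.20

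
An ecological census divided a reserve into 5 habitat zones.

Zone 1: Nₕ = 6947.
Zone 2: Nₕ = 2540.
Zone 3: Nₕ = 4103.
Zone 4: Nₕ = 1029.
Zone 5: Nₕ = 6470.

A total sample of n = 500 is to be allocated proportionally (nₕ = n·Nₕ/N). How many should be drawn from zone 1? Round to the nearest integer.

N = 6947 + 2540 + 4103 + 1029 + 6470 = 21089.
n_1 = 500·6947/21089 = 164.707... → 165.

165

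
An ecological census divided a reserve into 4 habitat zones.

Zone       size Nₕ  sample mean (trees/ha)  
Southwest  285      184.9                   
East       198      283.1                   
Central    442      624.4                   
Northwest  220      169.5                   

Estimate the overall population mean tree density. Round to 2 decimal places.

368.58

x̄_st = (Σ Nₕx̄ₕ) / (Σ Nₕ) = (285·184.9 + 198·283.1 + 442·624.4 + 220·169.5) / 1145
= 422025.1 / 1145 = 368.5809... → 368.58.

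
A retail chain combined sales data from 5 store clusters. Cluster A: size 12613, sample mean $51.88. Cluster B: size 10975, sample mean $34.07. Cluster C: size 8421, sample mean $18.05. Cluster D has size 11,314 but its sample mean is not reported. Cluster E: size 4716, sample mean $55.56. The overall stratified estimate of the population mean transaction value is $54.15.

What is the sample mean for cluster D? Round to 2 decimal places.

102.44

N = 12613 + 10975 + 8421 + 11314 + 4716 = 48039.
Overall total = μ·N = 54.15·48039 = 2601311.85.
Subtract the known strata: 12613·51.88 + 10975·34.07 + 8421·18.05 + 4716·55.56 = 1442300.7.
Remaining total for cluster D: 2601311.85 − 1442300.7 = 1159011.15.
Divide by its size: 1159011.15 / 11314 = 102.4404... → 102.44.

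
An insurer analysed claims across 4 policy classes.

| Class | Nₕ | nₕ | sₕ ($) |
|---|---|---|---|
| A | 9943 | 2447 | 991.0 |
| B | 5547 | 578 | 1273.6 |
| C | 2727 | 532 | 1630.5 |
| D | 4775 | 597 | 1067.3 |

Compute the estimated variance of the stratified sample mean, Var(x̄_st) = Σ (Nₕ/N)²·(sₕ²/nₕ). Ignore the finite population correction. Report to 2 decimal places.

N = 22992. Term for each stratum: Wₕ²sₕ²/nₕ.
Var(x̄_st) = 75.05761 + 163.34321 + 70.29861 + 82.29850 = 390.99794 → 391.00.

391.00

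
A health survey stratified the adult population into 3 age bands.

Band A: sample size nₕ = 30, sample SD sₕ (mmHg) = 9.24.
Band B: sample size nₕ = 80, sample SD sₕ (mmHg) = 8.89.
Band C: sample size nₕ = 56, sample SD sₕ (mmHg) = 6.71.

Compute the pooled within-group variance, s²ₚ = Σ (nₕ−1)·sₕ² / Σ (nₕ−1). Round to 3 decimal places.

A: (30−1)·9.24² = 29·85.3776 = 2475.9504
B: (80−1)·8.89² = 79·79.0321 = 6243.5359
C: (56−1)·6.71² = 55·45.0241 = 2476.3255
Numerator = 11195.8118; denominator = Σ(nₕ−1) = 163.
s²ₚ = 11195.8118/163 = 68.68596... → 68.686.

68.686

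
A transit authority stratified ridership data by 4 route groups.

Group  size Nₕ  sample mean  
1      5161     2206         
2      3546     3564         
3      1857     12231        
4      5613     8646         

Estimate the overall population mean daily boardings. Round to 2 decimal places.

5888.98

x̄_st = (Σ Nₕx̄ₕ) / (Σ Nₕ) = (5161·2206 + 3546·3564 + 1857·12231 + 5613·8646) / 16177
= 95266075 / 16177 = 5888.9828... → 5888.98.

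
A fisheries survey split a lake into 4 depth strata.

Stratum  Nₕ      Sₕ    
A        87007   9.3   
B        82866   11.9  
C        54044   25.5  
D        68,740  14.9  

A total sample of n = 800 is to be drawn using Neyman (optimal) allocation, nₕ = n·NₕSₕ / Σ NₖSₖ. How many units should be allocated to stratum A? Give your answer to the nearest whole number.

A: NₕSₕ = 87007·9.3 = 809165.1
B: NₕSₕ = 82866·11.9 = 986105.4
C: NₕSₕ = 54044·25.5 = 1378122
D: NₕSₕ = 68740·14.9 = 1024226
Σ NₕSₕ = 4197618.5.
n_A = 800·809165.1/4197618.5 = 154.214... → 154.

154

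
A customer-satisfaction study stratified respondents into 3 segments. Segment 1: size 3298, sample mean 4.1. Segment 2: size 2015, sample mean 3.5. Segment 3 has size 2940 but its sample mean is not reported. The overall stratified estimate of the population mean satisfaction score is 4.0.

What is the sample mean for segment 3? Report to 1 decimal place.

N = 3298 + 2015 + 2940 = 8253.
Overall total = μ·N = 4.0·8253 = 33012.
Subtract the known strata: 3298·4.1 + 2015·3.5 = 20574.3.
Remaining total for segment 3: 33012 − 20574.3 = 12437.7.
Divide by its size: 12437.7 / 2940 = 4.231... → 4.2.

4.2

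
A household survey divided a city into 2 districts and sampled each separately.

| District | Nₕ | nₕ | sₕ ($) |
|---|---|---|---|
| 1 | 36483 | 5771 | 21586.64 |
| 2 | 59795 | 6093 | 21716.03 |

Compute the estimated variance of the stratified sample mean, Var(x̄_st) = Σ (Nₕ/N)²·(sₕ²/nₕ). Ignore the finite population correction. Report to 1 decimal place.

41448.5

N = 96278. Term for each stratum: Wₕ²sₕ²/nₕ.
Var(x̄_st) = 11594.3389 + 29854.1911 = 41448.5300 → 41448.5.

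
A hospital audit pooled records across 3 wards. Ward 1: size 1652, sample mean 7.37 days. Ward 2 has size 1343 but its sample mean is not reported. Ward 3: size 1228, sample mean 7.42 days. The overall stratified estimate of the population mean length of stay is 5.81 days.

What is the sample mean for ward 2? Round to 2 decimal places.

N = 1652 + 1343 + 1228 = 4223.
Overall total = μ·N = 5.81·4223 = 24535.63.
Subtract the known strata: 1652·7.37 + 1228·7.42 = 21287.
Remaining total for ward 2: 24535.63 − 21287 = 3248.63.
Divide by its size: 3248.63 / 1343 = 2.4189... → 2.42.

2.42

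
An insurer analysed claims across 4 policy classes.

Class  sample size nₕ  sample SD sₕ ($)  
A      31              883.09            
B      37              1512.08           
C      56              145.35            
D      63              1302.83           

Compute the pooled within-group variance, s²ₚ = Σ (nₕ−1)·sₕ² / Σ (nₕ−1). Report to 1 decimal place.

1159038.2

A: (31−1)·883.09² = 30·779847.9481 = 23395438.443
B: (37−1)·1512.08² = 36·2286385.9264 = 82309893.3504
C: (56−1)·145.35² = 55·21126.6225 = 1161964.2375
D: (63−1)·1302.83² = 62·1697366.0089 = 105236692.5518
Numerator = 212103988.5827; denominator = Σ(nₕ−1) = 183.
s²ₚ = 212103988.5827/183 = 1159038.189... → 1159038.2.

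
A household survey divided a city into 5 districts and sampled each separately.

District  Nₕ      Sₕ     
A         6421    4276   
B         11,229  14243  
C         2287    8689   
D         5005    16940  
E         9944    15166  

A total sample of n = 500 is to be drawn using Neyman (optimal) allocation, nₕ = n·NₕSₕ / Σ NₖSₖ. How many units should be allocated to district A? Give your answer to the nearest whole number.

A: NₕSₕ = 6421·4276 = 27456196
B: NₕSₕ = 11229·14243 = 159934647
C: NₕSₕ = 2287·8689 = 19871743
D: NₕSₕ = 5005·16940 = 84784700
E: NₕSₕ = 9944·15166 = 150810704
Σ NₕSₕ = 442857990.
n_A = 500·27456196/442857990 = 30.999... → 31.

31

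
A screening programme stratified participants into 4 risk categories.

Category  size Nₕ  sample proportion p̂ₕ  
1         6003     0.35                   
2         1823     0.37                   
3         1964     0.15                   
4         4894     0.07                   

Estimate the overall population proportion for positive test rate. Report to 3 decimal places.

N = 6003 + 1823 + 1964 + 4894 = 14684.
Overall proportion = Σ (Nₕ/N)·p̂ₕ.
Σ Nₕp̂ₕ = 2101.05 + 674.51 + 294.6 + 342.58 = 3412.74.
3412.74 / 14684 = 0.23241... → 0.232.

0.232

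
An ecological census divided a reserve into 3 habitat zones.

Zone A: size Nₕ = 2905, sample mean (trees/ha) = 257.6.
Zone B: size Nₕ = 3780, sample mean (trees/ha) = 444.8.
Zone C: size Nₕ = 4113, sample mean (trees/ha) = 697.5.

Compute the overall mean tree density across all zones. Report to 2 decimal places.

N = 10798; weights Wₕ = Nₕ/N = (0.2690, 0.3501, 0.3809).
x̄_st = Σ Wₕ·x̄ₕ = 0.2690·257.6 + 0.3501·444.8 + 0.3809·697.5 ≈ 490.6917...
→ 490.69.

490.69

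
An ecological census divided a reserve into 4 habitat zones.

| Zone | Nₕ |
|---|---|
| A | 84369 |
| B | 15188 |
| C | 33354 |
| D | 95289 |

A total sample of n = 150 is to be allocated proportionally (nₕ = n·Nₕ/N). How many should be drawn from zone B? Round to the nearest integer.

N = 84369 + 15188 + 33354 + 95289 = 228200.
n_B = 150·15188/228200 = 9.983... → 10.

10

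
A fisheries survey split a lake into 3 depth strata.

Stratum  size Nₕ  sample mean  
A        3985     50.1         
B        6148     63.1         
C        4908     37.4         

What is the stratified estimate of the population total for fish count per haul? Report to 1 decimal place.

A: 3985·50.1 = 199648.5
B: 6148·63.1 = 387938.8
C: 4908·37.4 = 183559.2
τ̂ = Σ Nₕx̄ₕ = 771146.5.

771146.5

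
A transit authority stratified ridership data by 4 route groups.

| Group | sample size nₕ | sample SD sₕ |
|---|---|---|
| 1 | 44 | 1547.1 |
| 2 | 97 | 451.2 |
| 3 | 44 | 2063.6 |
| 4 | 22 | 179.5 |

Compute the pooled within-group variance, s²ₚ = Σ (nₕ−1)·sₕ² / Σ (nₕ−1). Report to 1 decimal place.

1508644.7

1: (44−1)·1547.1² = 43·2393518.41 = 102921291.63
2: (97−1)·451.2² = 96·203581.44 = 19543818.24
3: (44−1)·2063.6² = 43·4258444.96 = 183113133.28
4: (22−1)·179.5² = 21·32220.25 = 676625.25
Numerator = 306254868.4; denominator = Σ(nₕ−1) = 203.
s²ₚ = 306254868.4/203 = 1508644.672... → 1508644.7.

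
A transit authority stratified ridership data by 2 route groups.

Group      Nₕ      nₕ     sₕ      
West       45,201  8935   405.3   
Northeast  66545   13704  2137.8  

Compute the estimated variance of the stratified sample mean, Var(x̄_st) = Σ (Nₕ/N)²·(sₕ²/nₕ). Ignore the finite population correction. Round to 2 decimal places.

N = 111746. Term for each stratum: Wₕ²sₕ²/nₕ.
Var(x̄_st) = 3.00809 + 118.26430 = 121.27239 → 121.27.

121.27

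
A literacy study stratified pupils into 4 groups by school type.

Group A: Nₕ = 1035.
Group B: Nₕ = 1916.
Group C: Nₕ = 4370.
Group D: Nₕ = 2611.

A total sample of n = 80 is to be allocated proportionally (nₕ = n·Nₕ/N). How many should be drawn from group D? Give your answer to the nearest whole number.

N = 1035 + 1916 + 4370 + 2611 = 9932.
n_D = 80·2611/9932 = 21.031... → 21.

21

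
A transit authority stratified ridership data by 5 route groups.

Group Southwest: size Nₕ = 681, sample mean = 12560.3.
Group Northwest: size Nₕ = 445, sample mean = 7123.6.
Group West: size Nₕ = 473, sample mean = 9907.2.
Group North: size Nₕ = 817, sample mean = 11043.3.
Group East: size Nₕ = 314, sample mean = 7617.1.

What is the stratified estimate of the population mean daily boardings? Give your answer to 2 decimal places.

N = 681 + 445 + 473 + 817 + 314 = 2730.
The stratified mean weights each stratum mean by its population share Nₕ/N.
Σ Nₕx̄ₕ = 681·12560.3 + 445·7123.6 + 473·9907.2 + 817·11043.3 + 314·7617.1 = 8553564.3 + 3170002 + 4686105.6 + 9022376.1 + 2391769.4 = 27823817.4.
Divide by N: 27823817.4 / 2730 = 10191.8745... → 10191.87.

10191.87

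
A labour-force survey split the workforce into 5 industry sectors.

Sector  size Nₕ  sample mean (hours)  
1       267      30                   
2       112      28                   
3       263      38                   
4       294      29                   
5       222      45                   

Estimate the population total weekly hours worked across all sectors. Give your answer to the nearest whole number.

Population total = Σ Nₕ·x̄ₕ (each stratum's size times its mean).
267·30 + 112·28 + 263·38 + 294·29 + 222·45 = 8010 + 3136 + 9994 + 8526 + 9990 = 39656.

39656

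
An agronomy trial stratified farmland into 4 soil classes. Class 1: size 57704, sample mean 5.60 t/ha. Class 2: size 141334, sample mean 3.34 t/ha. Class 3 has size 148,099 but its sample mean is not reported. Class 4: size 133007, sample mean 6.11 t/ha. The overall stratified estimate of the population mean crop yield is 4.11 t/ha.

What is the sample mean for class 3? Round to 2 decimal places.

Σ Nₕx̄ₕ = N·μ, so 148099·x̄_3 = 480144·4.11 − (57704·5.60 + 141334·3.34 + 133007·6.11).
= 1973391.84 − 1607870.73 = 365521.11.
x̄_3 = 365521.11 / 148099 = 2.4681... → 2.47.

2.47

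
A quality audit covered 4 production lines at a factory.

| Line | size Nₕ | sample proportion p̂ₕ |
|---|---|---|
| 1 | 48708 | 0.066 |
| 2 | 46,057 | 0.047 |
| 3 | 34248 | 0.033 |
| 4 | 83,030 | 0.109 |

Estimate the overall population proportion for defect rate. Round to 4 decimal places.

0.0734

N = 48708 + 46057 + 34248 + 83030 = 212043.
Overall proportion = Σ (Nₕ/N)·p̂ₕ.
Σ Nₕp̂ₕ = 3214.728 + 2164.679 + 1130.184 + 9050.27 = 15559.861.
15559.861 / 212043 = 0.073381... → 0.0734.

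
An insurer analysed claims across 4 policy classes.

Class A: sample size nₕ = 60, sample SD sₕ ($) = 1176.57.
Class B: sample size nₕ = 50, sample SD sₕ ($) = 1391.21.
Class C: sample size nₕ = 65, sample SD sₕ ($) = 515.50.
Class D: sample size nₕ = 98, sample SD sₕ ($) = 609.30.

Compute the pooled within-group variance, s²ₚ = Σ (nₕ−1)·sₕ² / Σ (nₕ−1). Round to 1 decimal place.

853274.3

A: (60−1)·1176.57² = 59·1384316.9649 = 81674700.9291
B: (50−1)·1391.21² = 49·1935465.2641 = 94837797.9409
C: (65−1)·515.50² = 64·265740.25 = 17007376
D: (98−1)·609.30² = 97·371246.49 = 36010909.53
Numerator = 229530784.4; denominator = Σ(nₕ−1) = 269.
s²ₚ = 229530784.4/269 = 853274.291... → 853274.3.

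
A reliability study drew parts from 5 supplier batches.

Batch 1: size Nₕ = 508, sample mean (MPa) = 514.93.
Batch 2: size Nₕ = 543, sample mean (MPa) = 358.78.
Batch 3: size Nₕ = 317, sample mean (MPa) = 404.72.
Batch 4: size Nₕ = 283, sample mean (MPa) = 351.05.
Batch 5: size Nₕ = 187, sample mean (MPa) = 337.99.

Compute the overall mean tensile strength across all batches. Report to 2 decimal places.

406.56

N = 1838; weights Wₕ = Nₕ/N = (0.2764, 0.2954, 0.1725, 0.1540, 0.1017).
x̄_st = Σ Wₕ·x̄ₕ = 0.2764·514.93 + 0.2954·358.78 + 0.1725·404.72 + 0.1540·351.05 + 0.1017·337.99 ≈ 406.5558...
→ 406.56.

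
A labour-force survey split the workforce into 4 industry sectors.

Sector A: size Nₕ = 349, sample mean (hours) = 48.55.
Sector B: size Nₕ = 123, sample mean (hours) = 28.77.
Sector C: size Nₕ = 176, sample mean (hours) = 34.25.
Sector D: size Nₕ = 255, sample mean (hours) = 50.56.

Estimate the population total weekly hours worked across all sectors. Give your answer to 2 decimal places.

Population total = Σ Nₕ·x̄ₕ (each stratum's size times its mean).
349·48.55 + 123·28.77 + 176·34.25 + 255·50.56 = 16943.95 + 3538.71 + 6028 + 12892.8 = 39403.46.

39403.46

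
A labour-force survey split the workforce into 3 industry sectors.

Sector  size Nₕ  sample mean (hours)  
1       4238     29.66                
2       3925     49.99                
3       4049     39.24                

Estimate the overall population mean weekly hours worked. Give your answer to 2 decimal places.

39.37

N = 12212; weights Wₕ = Nₕ/N = (0.3470, 0.3214, 0.3316).
x̄_st = Σ Wₕ·x̄ₕ = 0.3470·29.66 + 0.3214·49.99 + 0.3316·39.24 ≈ 39.3705...
→ 39.37.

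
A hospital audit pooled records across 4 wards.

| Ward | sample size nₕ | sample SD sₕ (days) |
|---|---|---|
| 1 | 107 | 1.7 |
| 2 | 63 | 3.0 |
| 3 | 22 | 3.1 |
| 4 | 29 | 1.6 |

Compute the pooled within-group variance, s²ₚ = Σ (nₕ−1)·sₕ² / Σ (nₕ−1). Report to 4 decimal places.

5.2435

1: (107−1)·1.7² = 106·2.89 = 306.34
2: (63−1)·3.0² = 62·9 = 558
3: (22−1)·3.1² = 21·9.61 = 201.81
4: (29−1)·1.6² = 28·2.56 = 71.68
Numerator = 1137.83; denominator = Σ(nₕ−1) = 217.
s²ₚ = 1137.83/217 = 5.243456... → 5.2435.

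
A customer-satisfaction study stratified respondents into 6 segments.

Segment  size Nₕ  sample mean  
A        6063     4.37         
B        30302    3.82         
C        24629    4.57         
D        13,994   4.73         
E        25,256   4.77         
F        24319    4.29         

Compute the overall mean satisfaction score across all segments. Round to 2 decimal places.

N = 124563; weights Wₕ = Nₕ/N = (0.0487, 0.2433, 0.1977, 0.1123, 0.2028, 0.1952).
x̄_st = Σ Wₕ·x̄ₕ = 0.0487·4.37 + 0.2433·3.82 + 0.1977·4.57 + 0.1123·4.73 + 0.2028·4.77 + 0.1952·4.29 ≈ 4.3817...
→ 4.38.

4.38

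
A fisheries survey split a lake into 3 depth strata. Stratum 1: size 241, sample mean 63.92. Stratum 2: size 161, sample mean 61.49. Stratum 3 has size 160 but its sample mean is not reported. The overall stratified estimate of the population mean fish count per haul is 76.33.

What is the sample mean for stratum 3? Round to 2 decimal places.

N = 241 + 161 + 160 = 562.
Overall total = μ·N = 76.33·562 = 42897.46.
Subtract the known strata: 241·63.92 + 161·61.49 = 25304.61.
Remaining total for stratum 3: 42897.46 − 25304.61 = 17592.85.
Divide by its size: 17592.85 / 160 = 109.9553... → 109.96.

109.96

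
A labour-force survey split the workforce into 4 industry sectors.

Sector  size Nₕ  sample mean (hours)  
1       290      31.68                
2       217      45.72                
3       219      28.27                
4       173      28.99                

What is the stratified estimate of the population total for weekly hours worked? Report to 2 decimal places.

1: 290·31.68 = 9187.2
2: 217·45.72 = 9921.24
3: 219·28.27 = 6191.13
4: 173·28.99 = 5015.27
τ̂ = Σ Nₕx̄ₕ = 30314.84.

30314.84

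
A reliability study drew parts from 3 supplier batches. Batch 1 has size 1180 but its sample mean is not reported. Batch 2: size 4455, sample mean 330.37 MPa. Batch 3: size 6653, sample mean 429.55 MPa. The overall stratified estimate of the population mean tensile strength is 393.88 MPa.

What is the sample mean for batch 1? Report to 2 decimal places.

N = 1180 + 4455 + 6653 = 12288.
Overall total = μ·N = 393.88·12288 = 4839997.44.
Subtract the known strata: 4455·330.37 + 6653·429.55 = 4329594.5.
Remaining total for batch 1: 4839997.44 − 4329594.5 = 510402.94.
Divide by its size: 510402.94 / 1180 = 432.5449... → 432.54.

432.54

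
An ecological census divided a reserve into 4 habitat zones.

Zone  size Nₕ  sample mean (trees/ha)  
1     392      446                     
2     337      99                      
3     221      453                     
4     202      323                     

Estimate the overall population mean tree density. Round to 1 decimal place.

324.3

x̄_st = (Σ Nₕx̄ₕ) / (Σ Nₕ) = (392·446 + 337·99 + 221·453 + 202·323) / 1152
= 373554 / 1152 = 324.266... → 324.3.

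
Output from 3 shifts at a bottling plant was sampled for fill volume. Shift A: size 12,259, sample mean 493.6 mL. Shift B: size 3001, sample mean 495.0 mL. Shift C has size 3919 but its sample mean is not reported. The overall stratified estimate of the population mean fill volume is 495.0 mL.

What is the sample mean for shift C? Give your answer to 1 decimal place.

Σ Nₕx̄ₕ = N·μ, so 3919·x̄_C = 19179·495.0 − (12259·493.6 + 3001·495.0).
= 9493605 − 7536537.4 = 1957067.6.
x̄_C = 1957067.6 / 3919 = 499.379... → 499.4.

499.4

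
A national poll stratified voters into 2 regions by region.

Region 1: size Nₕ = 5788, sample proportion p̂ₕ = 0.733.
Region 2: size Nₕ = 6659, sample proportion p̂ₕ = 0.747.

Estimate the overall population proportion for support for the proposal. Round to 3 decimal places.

0.740

N = 5788 + 6659 = 12447.
Overall proportion = Σ (Nₕ/N)·p̂ₕ.
Σ Nₕp̂ₕ = 4242.604 + 4974.273 = 9216.877.
9216.877 / 12447 = 0.74049... → 0.740.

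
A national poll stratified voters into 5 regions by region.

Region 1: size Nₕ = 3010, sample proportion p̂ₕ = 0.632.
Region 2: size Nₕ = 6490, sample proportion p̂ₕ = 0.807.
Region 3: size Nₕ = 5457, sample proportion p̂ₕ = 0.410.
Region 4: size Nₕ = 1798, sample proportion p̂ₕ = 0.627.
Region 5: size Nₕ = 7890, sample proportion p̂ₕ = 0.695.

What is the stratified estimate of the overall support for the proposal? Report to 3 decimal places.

N = 3010 + 6490 + 5457 + 1798 + 7890 = 24645.
Overall proportion = Σ (Nₕ/N)·p̂ₕ.
Σ Nₕp̂ₕ = 1902.32 + 5237.43 + 2237.37 + 1127.346 + 5483.55 = 15988.016.
15988.016 / 24645 = 0.64873... → 0.649.

0.649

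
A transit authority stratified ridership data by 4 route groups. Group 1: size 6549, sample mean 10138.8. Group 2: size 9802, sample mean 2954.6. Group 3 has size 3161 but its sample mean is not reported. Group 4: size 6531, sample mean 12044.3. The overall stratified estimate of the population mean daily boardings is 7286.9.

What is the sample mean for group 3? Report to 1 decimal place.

4983.1

Σ Nₕx̄ₕ = N·μ, so 3161·x̄_3 = 26043·7286.9 − (6549·10138.8 + 9802·2954.6 + 6531·12044.3).
= 189772736.7 − 174021313.7 = 15751423.
x̄_3 = 15751423 / 3161 = 4983.051... → 4983.1.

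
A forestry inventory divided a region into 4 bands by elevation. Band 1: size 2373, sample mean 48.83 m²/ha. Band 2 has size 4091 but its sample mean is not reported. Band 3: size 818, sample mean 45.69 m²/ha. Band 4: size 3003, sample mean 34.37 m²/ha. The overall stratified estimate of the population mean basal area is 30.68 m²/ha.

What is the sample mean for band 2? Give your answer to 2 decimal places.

14.44

N = 2373 + 4091 + 818 + 3003 = 10285.
Overall total = μ·N = 30.68·10285 = 315543.8.
Subtract the known strata: 2373·48.83 + 818·45.69 + 3003·34.37 = 256461.12.
Remaining total for band 2: 315543.8 − 256461.12 = 59082.68.
Divide by its size: 59082.68 / 4091 = 14.4421... → 14.44.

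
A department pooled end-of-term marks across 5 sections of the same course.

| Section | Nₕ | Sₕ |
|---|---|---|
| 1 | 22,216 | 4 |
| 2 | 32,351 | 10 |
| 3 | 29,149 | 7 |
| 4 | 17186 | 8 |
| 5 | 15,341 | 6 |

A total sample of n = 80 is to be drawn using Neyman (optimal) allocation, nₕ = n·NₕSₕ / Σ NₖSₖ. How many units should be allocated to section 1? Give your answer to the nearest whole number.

8

1: NₕSₕ = 22216·4 = 88864
2: NₕSₕ = 32351·10 = 323510
3: NₕSₕ = 29149·7 = 204043
4: NₕSₕ = 17186·8 = 137488
5: NₕSₕ = 15341·6 = 92046
Σ NₕSₕ = 845951.
n_1 = 80·88864/845951 = 8.404... → 8.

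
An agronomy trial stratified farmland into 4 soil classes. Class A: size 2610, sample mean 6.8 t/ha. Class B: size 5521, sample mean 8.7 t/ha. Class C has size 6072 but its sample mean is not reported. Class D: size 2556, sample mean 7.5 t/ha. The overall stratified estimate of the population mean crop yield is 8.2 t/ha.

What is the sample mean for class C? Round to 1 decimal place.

N = 2610 + 5521 + 6072 + 2556 = 16759.
Overall total = μ·N = 8.2·16759 = 137423.8.
Subtract the known strata: 2610·6.8 + 5521·8.7 + 2556·7.5 = 84950.7.
Remaining total for class C: 137423.8 − 84950.7 = 52473.1.
Divide by its size: 52473.1 / 6072 = 8.642... → 8.6.

8.6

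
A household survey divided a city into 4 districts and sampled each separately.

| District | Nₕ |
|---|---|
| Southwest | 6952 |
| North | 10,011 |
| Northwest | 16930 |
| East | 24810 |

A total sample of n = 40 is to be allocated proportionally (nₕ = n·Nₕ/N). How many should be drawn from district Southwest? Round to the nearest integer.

Share of district Southwest = 6952/58703 = 0.11843.
Allocate 40 × 0.11843 = 4.737... → 5.

5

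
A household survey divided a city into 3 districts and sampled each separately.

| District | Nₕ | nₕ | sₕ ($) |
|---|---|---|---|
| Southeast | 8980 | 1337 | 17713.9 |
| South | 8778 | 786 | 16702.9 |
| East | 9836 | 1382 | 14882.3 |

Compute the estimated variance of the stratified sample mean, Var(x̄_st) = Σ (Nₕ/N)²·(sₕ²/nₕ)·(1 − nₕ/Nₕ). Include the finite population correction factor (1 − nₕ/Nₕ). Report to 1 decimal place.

N = 27594; Wₕ = Nₕ/N.
district Southeast: (8980/27594)²·17713.9²/1337·(1 − 1337/8980) = 21154.7475
district South: (8778/27594)²·16702.9²/786·(1 − 786/8778) = 32702.6501
district East: (9836/27594)²·14882.3²/1382·(1 − 1382/9836) = 17501.8320
Sum = 71359.2296 → 71359.2.

71359.2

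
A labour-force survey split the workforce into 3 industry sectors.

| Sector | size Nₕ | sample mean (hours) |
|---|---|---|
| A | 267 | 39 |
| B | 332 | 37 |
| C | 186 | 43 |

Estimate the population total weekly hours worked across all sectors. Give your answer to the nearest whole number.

A: 267·39 = 10413
B: 332·37 = 12284
C: 186·43 = 7998
τ̂ = Σ Nₕx̄ₕ = 30695.

30695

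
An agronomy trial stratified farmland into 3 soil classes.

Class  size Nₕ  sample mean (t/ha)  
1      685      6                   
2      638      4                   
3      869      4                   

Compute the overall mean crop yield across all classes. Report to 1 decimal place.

4.6

N = 2192; weights Wₕ = Nₕ/N = (0.3125, 0.2911, 0.3964).
x̄_st = Σ Wₕ·x̄ₕ = 0.3125·6 + 0.2911·4 + 0.3964·4 ≈ 4.625
→ 4.6.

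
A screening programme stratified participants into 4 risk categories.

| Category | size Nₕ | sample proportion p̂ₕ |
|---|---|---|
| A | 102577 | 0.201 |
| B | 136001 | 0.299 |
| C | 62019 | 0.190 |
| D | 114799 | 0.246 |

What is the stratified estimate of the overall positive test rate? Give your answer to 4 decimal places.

0.2439

N = 102577 + 136001 + 62019 + 114799 = 415396.
Overall proportion = Σ (Nₕ/N)·p̂ₕ.
Σ Nₕp̂ₕ = 20617.977 + 40664.299 + 11783.61 + 28240.554 = 101306.44.
101306.44 / 415396 = 0.243879... → 0.2439.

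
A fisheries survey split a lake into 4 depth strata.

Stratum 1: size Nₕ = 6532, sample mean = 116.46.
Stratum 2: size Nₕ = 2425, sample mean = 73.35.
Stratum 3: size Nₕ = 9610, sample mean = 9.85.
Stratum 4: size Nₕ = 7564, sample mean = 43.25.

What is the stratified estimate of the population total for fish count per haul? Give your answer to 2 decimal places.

1360391.97

Population total = Σ Nₕ·x̄ₕ (each stratum's size times its mean).
6532·116.46 + 2425·73.35 + 9610·9.85 + 7564·43.25 = 760716.72 + 177873.75 + 94658.5 + 327143 = 1360391.97.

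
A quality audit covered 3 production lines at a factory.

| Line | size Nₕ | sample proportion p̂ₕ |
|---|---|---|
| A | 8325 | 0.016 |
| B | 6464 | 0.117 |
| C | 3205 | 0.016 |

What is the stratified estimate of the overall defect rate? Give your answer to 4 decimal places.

Wₕ = Nₕ/N with N = 17994: 0.4627, 0.3592, 0.1781.
p̂_st = 0.4627·0.016 + 0.3592·0.117 + 0.1781·0.016 ≈ 0.052282... → 0.0523.

0.0523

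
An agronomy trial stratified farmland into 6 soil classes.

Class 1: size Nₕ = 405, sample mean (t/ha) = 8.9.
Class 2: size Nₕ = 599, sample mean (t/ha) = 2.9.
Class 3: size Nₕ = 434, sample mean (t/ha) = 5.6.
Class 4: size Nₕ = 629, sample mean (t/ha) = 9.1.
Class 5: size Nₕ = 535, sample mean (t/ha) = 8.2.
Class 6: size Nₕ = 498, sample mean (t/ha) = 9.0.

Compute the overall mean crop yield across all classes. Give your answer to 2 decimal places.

7.21

N = 3100; weights Wₕ = Nₕ/N = (0.1306, 0.1932, 0.1400, 0.2029, 0.1726, 0.1606).
x̄_st = Σ Wₕ·x̄ₕ = 0.1306·8.9 + 0.1932·2.9 + 0.1400·5.6 + 0.2029·9.1 + 0.1726·8.2 + 0.1606·9.0 ≈ 7.2145...
→ 7.21.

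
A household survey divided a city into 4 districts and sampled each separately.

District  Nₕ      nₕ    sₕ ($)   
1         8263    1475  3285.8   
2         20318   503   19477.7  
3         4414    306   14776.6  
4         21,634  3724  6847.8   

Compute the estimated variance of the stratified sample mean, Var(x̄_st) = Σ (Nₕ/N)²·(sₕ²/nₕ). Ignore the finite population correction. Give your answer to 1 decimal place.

111134.0

N = 54629. Term for each stratum: Wₕ²sₕ²/nₕ.
Var(x̄_st) = 167.4631 + 104333.2583 + 4658.4964 + 1974.7841 = 111134.0019 → 111134.0.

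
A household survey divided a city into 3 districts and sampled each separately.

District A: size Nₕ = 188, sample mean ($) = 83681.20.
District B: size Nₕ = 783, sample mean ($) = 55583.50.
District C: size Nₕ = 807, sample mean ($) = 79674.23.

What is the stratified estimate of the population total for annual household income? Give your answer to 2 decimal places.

Population total = Σ Nₕ·x̄ₕ (each stratum's size times its mean).
188·83681.20 + 783·55583.50 + 807·79674.23 = 15732065.6 + 43521880.5 + 64297103.61 = 123551049.71.

123551049.71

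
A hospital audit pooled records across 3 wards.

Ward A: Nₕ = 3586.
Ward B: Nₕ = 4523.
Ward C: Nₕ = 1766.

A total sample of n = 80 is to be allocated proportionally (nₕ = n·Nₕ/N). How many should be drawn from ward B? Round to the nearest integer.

37

N = 3586 + 4523 + 1766 = 9875.
n_B = 80·4523/9875 = 36.642... → 37.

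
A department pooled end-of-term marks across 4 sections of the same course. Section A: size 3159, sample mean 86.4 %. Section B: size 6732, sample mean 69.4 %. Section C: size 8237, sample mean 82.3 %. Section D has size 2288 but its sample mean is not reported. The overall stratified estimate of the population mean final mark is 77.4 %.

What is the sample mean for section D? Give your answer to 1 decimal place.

Σ Nₕx̄ₕ = N·μ, so 2288·x̄_D = 20416·77.4 − (3159·86.4 + 6732·69.4 + 8237·82.3).
= 1580198.4 − 1418043.5 = 162154.9.
x̄_D = 162154.9 / 2288 = 70.872... → 70.9.

70.9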